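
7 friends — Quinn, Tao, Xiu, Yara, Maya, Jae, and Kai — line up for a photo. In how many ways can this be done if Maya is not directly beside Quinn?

3600

There are 7! = 5040 arrangements in all. If Maya and Quinn are adjacent, merging them into one block gives 2·(6)! = 1440 arrangements.
So 5040 − 1440 = 3600 arrangements keep them apart.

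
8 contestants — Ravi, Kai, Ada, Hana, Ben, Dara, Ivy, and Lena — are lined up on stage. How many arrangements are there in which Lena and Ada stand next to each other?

Treat {Lena, Ada} as a single unit. There are 7 units to order, and the pair itself can be ordered 2 ways.
So the count is 2·(7)! = 10080.

10080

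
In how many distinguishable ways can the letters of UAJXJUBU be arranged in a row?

The 8 letters of UAJXJUBU have repeats: J appearing twice and U appearing 3 times.
Dividing 8! = 40320 by 3!·2! = 12 for the repeated letters gives 3360.

3360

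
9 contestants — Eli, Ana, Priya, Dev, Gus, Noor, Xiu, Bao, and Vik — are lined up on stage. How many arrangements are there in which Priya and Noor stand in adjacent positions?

80640

Treat {Priya, Noor} as a single unit. There are 8 units to order, and the pair itself can be ordered 2 ways.
That gives 2 × 8! = 2 × 40320 = 80640.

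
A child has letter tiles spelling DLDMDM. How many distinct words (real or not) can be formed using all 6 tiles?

Letter multiplicities in DLDMDM: D×3, L×1, M×2.
Dividing 6! = 720 by 3!·2! = 12 for the repeated letters gives 60.

60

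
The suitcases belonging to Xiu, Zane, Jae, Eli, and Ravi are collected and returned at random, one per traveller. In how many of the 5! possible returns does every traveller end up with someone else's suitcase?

Count assignments avoiding every fixed point. For any j of the 5 travellers fixed to their own suitcase, the other 5−j can be arranged in (5−j)! ways.
By inclusion–exclusion this is Σ_{j=0}^{5} (−1)^j C(5,j)·(5−j)!.
Computing: 120 − 120 + 60 − 20 + 5 − 1 = 44.

44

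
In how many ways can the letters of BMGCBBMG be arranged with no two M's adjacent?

Total arrangements of BMGCBBMG: 8!/(3!·2!·2!) = 1680.
Arrangements with the M's together: treat MM as one letter, giving (7)!/(3!·2!) = 420.
Hence 1680 − 420 = 1260.

1260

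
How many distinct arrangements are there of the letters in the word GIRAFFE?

2520

GIRAFFE has 7 letters with F appearing twice.
The number of distinct arrangements is 7!/(2!) = 5040/2 = 2520.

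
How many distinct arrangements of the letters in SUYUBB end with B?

With the last slot taken by B, it remains to arrange the other 5 letters (SUYUB).
Those 5 letters have U appearing twice, giving (5)!/(2!) = 60.

60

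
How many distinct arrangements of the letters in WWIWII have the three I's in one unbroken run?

Treat the 3 copies of I as a single block. The multiset to arrange is then {III, W, W, W}, 4 items in all.
That gives (4)!/(3!) = 4 arrangements.

4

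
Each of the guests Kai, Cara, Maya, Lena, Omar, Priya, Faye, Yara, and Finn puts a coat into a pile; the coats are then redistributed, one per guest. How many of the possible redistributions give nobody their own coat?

Count assignments avoiding every fixed point. For any j of the 9 guests fixed to their own coat, the other 9−j can be arranged in (9−j)! ways.
By inclusion–exclusion this is Σ_{j=0}^{9} (−1)^j C(9,j)·(9−j)!.
Computing: 362880 − 362880 + 181440 − 60480 + 15120 − 3024 + 504 − 72 + 9 − 1 = 133496.

133496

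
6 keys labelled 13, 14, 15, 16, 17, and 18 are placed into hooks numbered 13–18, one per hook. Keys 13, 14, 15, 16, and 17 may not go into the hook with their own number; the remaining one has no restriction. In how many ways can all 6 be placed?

Let Aᵢ (for 13 ≤ i ≤ 17) be the placements that put key i in its forbidden hook. Any j of these fix j positions, leaving (6−j)! ways to fill the rest, and there are C(5,j) ways to pick which j.
By inclusion–exclusion, the number of valid placements is Σ_{j=0}^{5} (−1)^j C(5,j)·(6−j)!.
Computing: 720 − 600 + 240 − 60 + 10 − 1 = 309.

309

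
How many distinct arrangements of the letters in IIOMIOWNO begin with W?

1120

With the first slot taken by W, it remains to arrange the other 8 letters (IIOMIONO).
Those 8 letters have I appearing 3 times and O appearing 3 times, giving (8)!/(3!·3!) = 1120.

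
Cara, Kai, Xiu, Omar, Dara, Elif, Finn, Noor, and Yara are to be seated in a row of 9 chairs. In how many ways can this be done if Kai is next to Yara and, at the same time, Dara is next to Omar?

Treat {Kai,Yara} as one block (2 orders) and {Dara,Omar} as another (2 orders).
That leaves 7 units to arrange: 2 × 2 × 7! = 4 × 5040 = 20160.

20160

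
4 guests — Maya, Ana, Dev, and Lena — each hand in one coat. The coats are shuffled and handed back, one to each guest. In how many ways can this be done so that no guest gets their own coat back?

Let Aᵢ be the assignments in which guest i gets their own coat. We want the size of the complement of A₁∪…∪A_4.
By inclusion–exclusion this is Σ_{j=0}^{4} (−1)^j C(4,j)·(4−j)!.
Computing: 24 − 24 + 12 − 4 + 1 = 9.

9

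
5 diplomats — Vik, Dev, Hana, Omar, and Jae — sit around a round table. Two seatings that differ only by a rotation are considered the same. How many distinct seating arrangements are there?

Seat Vik anywhere (absorbing the rotational symmetry), then permute the other 4: (4)! = 24.

24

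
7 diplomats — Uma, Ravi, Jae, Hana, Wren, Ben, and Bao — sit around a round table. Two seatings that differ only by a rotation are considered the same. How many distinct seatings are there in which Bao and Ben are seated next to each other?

Treat {Bao, Ben} as one unit (2 internal orders) and seat the resulting 6 units around the table: (5)! circular arrangements.
So 2 × (5)! = 2 × 120 = 240.

240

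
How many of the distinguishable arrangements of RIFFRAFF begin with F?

With the first slot taken by F, it remains to arrange the other 7 letters (RIFRAFF).
Those 7 letters have F appearing 3 times and R appearing twice, giving (7)!/(3!·2!) = 420.

420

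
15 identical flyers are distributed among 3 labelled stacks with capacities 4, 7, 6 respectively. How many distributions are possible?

Ignoring the caps, the number of non-negative solutions to x_1+…+x_3 = 15 is C(17,2) = 136.
Subtract solutions that violate a single cap (substitute x_i' = x_i − (cap_i+1)): x_1 ≥ 5 gives C(12,2) = 66; x_2 ≥ 8 gives C(9,2) = 36; x_3 ≥ 7 gives C(10,2) = 45. Together 147.
Add back pairs where two caps are both exceeded: 6 + 10 + 1 = 17.
By inclusion–exclusion the count is 136 − 147 + 17 = 6.

6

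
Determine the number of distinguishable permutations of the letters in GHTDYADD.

6720

GHTDYADD has 8 letters with D appearing 3 times.
So there are 8! / (3!) = 6720 distinguishable arrangements.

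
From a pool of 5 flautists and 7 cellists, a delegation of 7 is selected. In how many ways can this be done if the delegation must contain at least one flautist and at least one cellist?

Total 7-person selections from all 12: C(12,7) = 792.
Subtract selections that omit an entire group: no flautists → C(7,7) = 1; no cellists → C(5,7) = 0.
Both groups omitted at once is impossible, so 792 − 1 = 791.

791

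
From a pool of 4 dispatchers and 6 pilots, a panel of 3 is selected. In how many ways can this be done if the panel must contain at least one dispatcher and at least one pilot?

With no constraint there are C(10,3) = 120 possible selections.
Subtract selections that omit an entire group: no dispatchers → C(6,3) = 20; no pilots → C(4,3) = 4.
Both groups omitted at once is impossible, so 120 − 24 = 96.

96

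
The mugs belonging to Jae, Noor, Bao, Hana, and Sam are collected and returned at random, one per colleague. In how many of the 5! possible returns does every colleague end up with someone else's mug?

Count assignments avoiding every fixed point. For any j of the 5 colleagues fixed to their own mug, the other 5−j can be arranged in (5−j)! ways.
By inclusion–exclusion this is Σ_{j=0}^{5} (−1)^j C(5,j)·(5−j)!.
Computing: 120 − 120 + 60 − 20 + 5 − 1 = 44.

44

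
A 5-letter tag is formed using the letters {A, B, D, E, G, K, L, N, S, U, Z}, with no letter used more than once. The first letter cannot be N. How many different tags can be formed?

50400

The first letter has 11−1 = 10 choices (anything except N).
The remaining 4 letters are filled from the other 10 symbols without repetition: 10 × 9 × 8 × 7 = 5040.
Total: 10 × 5040 = 50400.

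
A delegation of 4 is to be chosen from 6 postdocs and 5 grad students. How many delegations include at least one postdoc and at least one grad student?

310

With no constraint there are C(11,4) = 330 possible selections.
Selections missing a whole group: no postdocs → C(5,4) = 5; no grad students → C(6,4) = 15.
Both groups omitted at once is impossible, so 330 − 20 = 310.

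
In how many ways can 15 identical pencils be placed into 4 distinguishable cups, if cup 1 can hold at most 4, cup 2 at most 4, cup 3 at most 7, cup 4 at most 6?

76

Without the upper bounds there are C(18,3) = 816 ways to split 15 among 4 cups.
Subtract solutions that violate a single cap (substitute x_i' = x_i − (cap_i+1)): x_1 ≥ 5 gives C(13,3) = 286; x_2 ≥ 5 gives C(13,3) = 286; x_3 ≥ 8 gives C(10,3) = 120; x_4 ≥ 7 gives C(11,3) = 165. Together 857.
Add back pairs where two caps are both exceeded: 56 + 10 + 20 + 10 + 20 + 1 = 117.
By inclusion–exclusion the count is 816 − 857 + 117 = 76.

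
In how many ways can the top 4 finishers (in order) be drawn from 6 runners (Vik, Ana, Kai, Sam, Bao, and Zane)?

360

There are 6 choices for 1st place, 5 for 2nd, and so on down to 3 for position 4.
That gives 6 × 5 × 4 × 3 = 360.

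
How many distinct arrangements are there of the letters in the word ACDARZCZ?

5040

Letter multiplicities in ACDARZCZ: A×2, C×2, D×1, R×1, Z×2.
So there are 8! / (2!·2!·2!) = 5040 distinguishable arrangements.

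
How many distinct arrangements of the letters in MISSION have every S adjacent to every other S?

Treat the 2 copies of S as a single block. The multiset to arrange is then {SS, I, I, M, N, O}, 6 items in all.
That gives (6)!/(2!) = 360 arrangements.

360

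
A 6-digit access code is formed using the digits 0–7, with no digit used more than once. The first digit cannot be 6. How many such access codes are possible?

17640

The first digit has 8−1 = 7 choices (anything except 6).
The remaining 5 digits are filled from the other 7 symbols without repetition: 7 × 6 × 5 × 4 × 3 = 2520.
Total: 7 × 2520 = 17640.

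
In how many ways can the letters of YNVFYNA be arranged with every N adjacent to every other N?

360

Treat the 2 copies of N as a single block. The multiset to arrange is then {NN, A, F, V, Y, Y}, 6 items in all.
That gives (6)!/(2!) = 360 arrangements.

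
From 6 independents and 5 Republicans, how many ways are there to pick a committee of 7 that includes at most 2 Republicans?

65

Split by how many Republicans are chosen (0 through 2).
Sum: C(5,0)·C(6,7) + C(5,1)·C(6,6) + C(5,2)·C(6,5) = 0 + 5 + 60 = 65.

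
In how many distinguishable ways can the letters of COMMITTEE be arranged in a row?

45360

COMMITTEE has 9 letters with E appearing twice, M appearing twice, and T appearing twice.
So there are 9! / (2!·2!·2!) = 45360 distinguishable arrangements.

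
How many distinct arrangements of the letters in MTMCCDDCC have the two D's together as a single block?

Treat the 2 copies of D as a single block. The multiset to arrange is then {DD, C, C, C, C, M, M, T}, 8 items in all.
That gives (8)!/(4!·2!) = 840 arrangements.

840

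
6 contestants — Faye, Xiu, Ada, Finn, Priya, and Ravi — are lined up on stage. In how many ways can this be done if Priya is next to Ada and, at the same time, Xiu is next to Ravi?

Treat {Priya,Ada} as one block (2 orders) and {Xiu,Ravi} as another (2 orders).
That leaves 4 units to arrange: 2 × 2 × 4! = 4 × 24 = 96.

96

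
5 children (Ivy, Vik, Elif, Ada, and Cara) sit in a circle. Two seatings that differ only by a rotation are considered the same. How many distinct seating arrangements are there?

24

Fix one person's seat to break rotational symmetry; the remaining 4 people can be arranged in (4)! = 24 ways.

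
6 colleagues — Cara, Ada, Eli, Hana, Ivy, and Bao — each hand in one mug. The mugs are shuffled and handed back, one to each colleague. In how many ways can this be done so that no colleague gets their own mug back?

265

This is the derangement count D_6: permutations of 6 items with no fixed point.
By inclusion–exclusion this is Σ_{j=0}^{6} (−1)^j C(6,j)·(6−j)!.
Computing: 720 − 720 + 360 − 120 + 30 − 6 + 1 = 265.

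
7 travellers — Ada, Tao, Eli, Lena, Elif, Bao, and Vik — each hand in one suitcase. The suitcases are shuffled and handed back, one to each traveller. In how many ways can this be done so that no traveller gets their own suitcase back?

1854

Count assignments avoiding every fixed point. For any j of the 7 travellers fixed to their own suitcase, the other 7−j can be arranged in (7−j)! ways.
By inclusion–exclusion this is Σ_{j=0}^{7} (−1)^j C(7,j)·(7−j)!.
Computing: 5040 − 5040 + 2520 − 840 + 210 − 42 + 7 − 1 = 1854.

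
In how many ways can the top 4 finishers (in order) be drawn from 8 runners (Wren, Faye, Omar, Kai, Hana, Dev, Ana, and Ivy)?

1680

This is an ordered selection of 4 from 8: P(8,4).
That gives 8 × 7 × 6 × 5 = 1680.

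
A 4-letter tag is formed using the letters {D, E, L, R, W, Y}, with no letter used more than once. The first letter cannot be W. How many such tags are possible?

300

The first letter has 6−1 = 5 choices (anything except W).
The remaining 3 letters are filled from the other 5 symbols without repetition: 5 × 4 × 3 = 60.
Total: 5 × 60 = 300.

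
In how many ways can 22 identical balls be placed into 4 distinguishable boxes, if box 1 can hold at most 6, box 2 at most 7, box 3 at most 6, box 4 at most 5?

Without the upper bounds there are C(25,3) = 2300 ways to split 22 among 4 boxes.
Subtract solutions that violate a single cap (substitute x_i' = x_i − (cap_i+1)): x_1 ≥ 7 gives C(18,3) = 816; x_2 ≥ 8 gives C(17,3) = 680; x_3 ≥ 7 gives C(18,3) = 816; x_4 ≥ 6 gives C(19,3) = 969. Together 3281.
Add back pairs where two caps are both exceeded: 120 + 165 + 220 + 120 + 165 + 220 = 1010.
Subtract triples: 1 + 4 + 10 + 4 = 19.
By inclusion–exclusion the count is 2300 − 3281 + 1010 − 19 = 10.

10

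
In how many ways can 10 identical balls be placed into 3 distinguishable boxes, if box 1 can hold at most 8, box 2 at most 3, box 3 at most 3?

13

By stars and bars, unrestricted non-negative solutions to x_1+…+x_3 = 10 number C(10+2,2) = 66.
Subtract solutions that violate a single cap (substitute x_i' = x_i − (cap_i+1)): x_1 ≥ 9 gives C(3,2) = 3; x_2 ≥ 4 gives C(8,2) = 28; x_3 ≥ 4 gives C(8,2) = 28. Together 59.
Add back pairs where two caps are both exceeded: 0 + 0 + 6 = 6.
By inclusion–exclusion the count is 66 − 59 + 6 = 13.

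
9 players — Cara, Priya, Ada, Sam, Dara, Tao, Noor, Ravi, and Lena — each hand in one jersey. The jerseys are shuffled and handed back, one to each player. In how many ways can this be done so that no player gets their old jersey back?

Count assignments avoiding every fixed point. For any j of the 9 players fixed to their old jersey, the other 9−j can be arranged in (9−j)! ways.
By inclusion–exclusion this is Σ_{j=0}^{9} (−1)^j C(9,j)·(9−j)!.
Computing: 362880 − 362880 + 181440 − 60480 + 15120 − 3024 + 504 − 72 + 9 − 1 = 133496.

133496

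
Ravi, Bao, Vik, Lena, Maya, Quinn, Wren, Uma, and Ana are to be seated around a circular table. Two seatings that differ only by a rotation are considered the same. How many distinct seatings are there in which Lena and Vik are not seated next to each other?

30240

All circular seatings of 9 people number (8)! = 40320.
Seatings with Lena beside Vik: treat them as a block with 2 internal orders, giving 2 × (7)! = 10080.
Subtracting, 40320 − 10080 = 30240.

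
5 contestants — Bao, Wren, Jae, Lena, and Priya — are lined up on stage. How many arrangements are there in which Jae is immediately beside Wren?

Glue Jae and Wren into one block (2 internal orders), leaving 4 units to arrange in a row.
That gives 2 × 4! = 2 × 24 = 48.

48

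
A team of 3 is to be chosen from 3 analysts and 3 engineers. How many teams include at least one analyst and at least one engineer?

18

Unrestricted: C(6,3) = 20 ways to pick any 3 of the 6.
Subtract selections that omit an entire group: no analysts → C(3,3) = 1; no engineers → C(3,3) = 1.
Both groups omitted at once is impossible, so 20 − 2 = 18.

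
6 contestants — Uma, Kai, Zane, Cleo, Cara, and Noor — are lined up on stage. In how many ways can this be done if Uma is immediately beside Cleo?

Glue Uma and Cleo into one block (2 internal orders), leaving 5 units to arrange in a row.
That gives 2 × 5! = 2 × 120 = 240.

240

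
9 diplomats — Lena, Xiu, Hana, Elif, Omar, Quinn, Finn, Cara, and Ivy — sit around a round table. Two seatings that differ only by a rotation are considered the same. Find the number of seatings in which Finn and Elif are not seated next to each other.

Without the restriction there are (8)! = 40320 seatings.
Those with Finn next to Elif: fuse the pair into one unit and seat 8 units around a circle — 2·(7)! = 10080.
Subtracting, 40320 − 10080 = 30240.

30240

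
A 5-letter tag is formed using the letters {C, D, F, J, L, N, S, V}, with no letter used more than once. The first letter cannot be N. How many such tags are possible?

5880

The first letter has 8−1 = 7 choices (anything except N).
The remaining 4 letters are filled from the other 7 symbols without repetition: 7 × 6 × 5 × 4 = 840.
Total: 7 × 840 = 5880.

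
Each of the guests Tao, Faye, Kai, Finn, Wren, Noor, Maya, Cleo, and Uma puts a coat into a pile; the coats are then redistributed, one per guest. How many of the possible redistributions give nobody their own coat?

133496

This is the derangement count D_9: permutations of 9 items with no fixed point.
By inclusion–exclusion this is Σ_{j=0}^{9} (−1)^j C(9,j)·(9−j)!.
Computing: 362880 − 362880 + 181440 − 60480 + 15120 − 3024 + 504 − 72 + 9 − 1 = 133496.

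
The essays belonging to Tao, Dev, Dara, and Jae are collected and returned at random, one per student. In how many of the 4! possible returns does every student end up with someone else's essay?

9

This is the derangement count D_4: permutations of 4 items with no fixed point.
By inclusion–exclusion this is Σ_{j=0}^{4} (−1)^j C(4,j)·(4−j)!.
Computing: 24 − 24 + 12 − 4 + 1 = 9.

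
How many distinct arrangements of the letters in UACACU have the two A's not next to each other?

There are 6!/(2!·2!·2!) = 90 arrangements of UACACU in total.
Arrangements with the A's together: treat AA as one letter, giving (5)!/(2!·2!) = 30.
Subtracting, 90 − 30 = 60 arrangements keep the A's apart.

60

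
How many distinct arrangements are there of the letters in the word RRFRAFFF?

280

RRFRAFFF has 8 letters with F appearing 4 times and R appearing 3 times.
So there are 8! / (4!·3!) = 280 distinguishable arrangements.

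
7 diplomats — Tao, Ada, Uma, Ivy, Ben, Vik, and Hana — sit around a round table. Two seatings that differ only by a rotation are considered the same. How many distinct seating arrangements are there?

720

Seat Tao anywhere (absorbing the rotational symmetry), then permute the other 6: (6)! = 720.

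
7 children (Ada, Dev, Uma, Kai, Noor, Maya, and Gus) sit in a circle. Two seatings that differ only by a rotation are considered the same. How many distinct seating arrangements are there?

720

Fix one person's seat to break rotational symmetry; the remaining 6 people can be arranged in (6)! = 720 ways.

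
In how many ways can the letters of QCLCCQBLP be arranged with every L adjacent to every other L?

Treat the 2 copies of L as a single block. The multiset to arrange is then {LL, B, C, C, C, P, Q, Q}, 8 items in all.
That gives (8)!/(3!·2!) = 3360 arrangements.

3360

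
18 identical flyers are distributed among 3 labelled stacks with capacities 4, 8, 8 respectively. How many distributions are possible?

6

Ignoring the caps, the number of non-negative solutions to x_1+…+x_3 = 18 is C(20,2) = 190.
Subtract solutions that violate a single cap (substitute x_i' = x_i − (cap_i+1)): x_1 ≥ 5 gives C(15,2) = 105; x_2 ≥ 9 gives C(11,2) = 55; x_3 ≥ 9 gives C(11,2) = 55. Together 215.
Add back pairs where two caps are both exceeded: 15 + 15 + 1 = 31.
By inclusion–exclusion the count is 190 − 215 + 31 = 6.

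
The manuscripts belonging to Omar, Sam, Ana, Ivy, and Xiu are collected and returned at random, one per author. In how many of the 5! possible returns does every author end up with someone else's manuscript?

This is the derangement count D_5: permutations of 5 items with no fixed point.
By inclusion–exclusion this is Σ_{j=0}^{5} (−1)^j C(5,j)·(5−j)!.
Computing: 120 − 120 + 60 − 20 + 5 − 1 = 44.

44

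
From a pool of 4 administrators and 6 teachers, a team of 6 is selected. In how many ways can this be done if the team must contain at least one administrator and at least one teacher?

209

With no constraint there are C(10,6) = 210 possible selections.
Selections missing a whole group: no administrators → C(6,6) = 1; no teachers → C(4,6) = 0.
Both groups omitted at once is impossible, so 210 − 1 = 209.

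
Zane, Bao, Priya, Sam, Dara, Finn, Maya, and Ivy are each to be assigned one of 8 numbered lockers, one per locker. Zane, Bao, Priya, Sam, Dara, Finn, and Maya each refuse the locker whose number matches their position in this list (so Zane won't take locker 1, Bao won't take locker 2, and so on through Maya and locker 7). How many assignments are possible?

Let Aᵢ (for 1 ≤ i ≤ 7) be the placements that put person i in their forbidden locker. Any j of these fix j positions, leaving (8−j)! ways to fill the rest, and there are C(7,j) ways to pick which j.
By inclusion–exclusion, the number of valid placements is Σ_{j=0}^{7} (−1)^j C(7,j)·(8−j)!.
Computing: 40320 − 35280 + 15120 − 4200 + 840 − 126 + 14 − 1 = 16687.

16687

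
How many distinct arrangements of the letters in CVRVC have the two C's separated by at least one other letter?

18

Total arrangements of CVRVC: 5!/(2!·2!) = 30.
If the two C's are adjacent, glue them into one block, leaving 4 items to arrange: (4)!/(2!) = 12 ways.
Subtracting, 30 − 12 = 18 arrangements keep the C's apart.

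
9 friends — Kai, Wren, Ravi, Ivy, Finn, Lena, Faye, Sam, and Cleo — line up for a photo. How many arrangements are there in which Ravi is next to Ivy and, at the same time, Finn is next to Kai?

20160

Treat {Ravi,Ivy} as one block (2 orders) and {Finn,Kai} as another (2 orders).
That leaves 7 units to arrange: 2 × 2 × 7! = 4 × 5040 = 20160.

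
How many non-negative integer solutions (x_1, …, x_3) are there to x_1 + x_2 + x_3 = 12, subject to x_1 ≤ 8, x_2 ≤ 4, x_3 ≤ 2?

Without the upper bounds there are C(14,2) = 91 ways to split 12 among 3 variables.
Subtract solutions that violate a single cap (substitute x_i' = x_i − (cap_i+1)): x_1 ≥ 9 gives C(5,2) = 10; x_2 ≥ 5 gives C(9,2) = 36; x_3 ≥ 3 gives C(11,2) = 55. Together 101.
Add back pairs where two caps are both exceeded: 0 + 1 + 15 = 16.
By inclusion–exclusion the count is 91 − 101 + 16 = 6.

6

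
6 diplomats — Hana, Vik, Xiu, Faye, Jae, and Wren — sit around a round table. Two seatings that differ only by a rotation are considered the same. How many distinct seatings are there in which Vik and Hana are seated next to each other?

48

Glue Vik and Hana into a block (2 internal orders). Seating 5 units around a circle gives (4)! arrangements.
So 2 × (4)! = 2 × 24 = 48.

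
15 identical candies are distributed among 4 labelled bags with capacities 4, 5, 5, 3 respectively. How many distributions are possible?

Without the upper bounds there are C(18,3) = 816 ways to split 15 among 4 bags.
Subtract solutions that violate a single cap (substitute x_i' = x_i − (cap_i+1)): x_1 ≥ 5 gives C(13,3) = 286; x_2 ≥ 6 gives C(12,3) = 220; x_3 ≥ 6 gives C(12,3) = 220; x_4 ≥ 4 gives C(14,3) = 364. Together 1090.
Add back pairs where two caps are both exceeded: 35 + 35 + 84 + 20 + 56 + 56 = 286.
Subtract triples: 0 + 1 + 1 + 0 = 2.
By inclusion–exclusion the count is 816 − 1090 + 286 − 2 = 10.

10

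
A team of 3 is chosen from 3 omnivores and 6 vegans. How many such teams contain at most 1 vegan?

Split by how many vegans are chosen (0 through 1).
Sum: C(6,0)·C(3,3) + C(6,1)·C(3,2) = 1 + 18 = 19.

19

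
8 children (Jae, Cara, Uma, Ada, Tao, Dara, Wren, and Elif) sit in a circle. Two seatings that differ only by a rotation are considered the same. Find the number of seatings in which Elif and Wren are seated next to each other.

Treat {Elif, Wren} as one unit (2 internal orders) and seat the resulting 7 units around the table: (6)! circular arrangements.
So 2 × (6)! = 2 × 720 = 1440.

1440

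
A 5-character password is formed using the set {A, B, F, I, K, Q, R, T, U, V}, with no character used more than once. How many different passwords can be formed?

30240

Choose and order 5 of the 10 symbols: the first character has 10 options, the next 9, and so on down to 6.
10 × 9 × 8 × 7 × 6 = 30240.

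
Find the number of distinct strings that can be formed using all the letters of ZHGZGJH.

The 7 letters of ZHGZGJH have repeats: G appearing twice, H appearing twice, and Z appearing twice.
So there are 7! / (2!·2!·2!) = 630 distinguishable arrangements.

630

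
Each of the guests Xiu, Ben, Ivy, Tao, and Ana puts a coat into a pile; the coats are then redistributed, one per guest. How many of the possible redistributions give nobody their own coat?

44

Let Aᵢ be the assignments in which guest i gets their own coat. We want the size of the complement of A₁∪…∪A_5.
By inclusion–exclusion this is Σ_{j=0}^{5} (−1)^j C(5,j)·(5−j)!.
Computing: 120 − 120 + 60 − 20 + 5 − 1 = 44.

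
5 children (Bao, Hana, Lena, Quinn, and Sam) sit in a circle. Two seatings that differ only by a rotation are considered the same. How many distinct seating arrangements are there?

24

Around a circle, 5 distinct people have 5!/5 = (4)! = 24 rotationally distinct seatings.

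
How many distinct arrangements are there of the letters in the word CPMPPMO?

420

CPMPPMO has 7 letters with M appearing twice and P appearing 3 times.
Dividing 7! = 5040 by 3!·2! = 12 for the repeated letters gives 420.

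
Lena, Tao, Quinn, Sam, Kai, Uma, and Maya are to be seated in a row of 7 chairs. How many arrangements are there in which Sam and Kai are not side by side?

3600

Of the 7! = 5040 arrangements, those with Sam and Kai adjacent number 2 × 6! = 1440 (treat the pair as a block with 2 internal orders).
Complementary counting: 5040 − 1440 = 3600.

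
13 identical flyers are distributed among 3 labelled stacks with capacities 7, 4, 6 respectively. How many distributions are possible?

15

Without the upper bounds there are C(15,2) = 105 ways to split 13 among 3 stacks.
Subtract solutions that violate a single cap (substitute x_i' = x_i − (cap_i+1)): x_1 ≥ 8 gives C(7,2) = 21; x_2 ≥ 5 gives C(10,2) = 45; x_3 ≥ 7 gives C(8,2) = 28. Together 94.
Add back pairs where two caps are both exceeded: 1 + 0 + 3 = 4.
By inclusion–exclusion the count is 105 − 94 + 4 = 15.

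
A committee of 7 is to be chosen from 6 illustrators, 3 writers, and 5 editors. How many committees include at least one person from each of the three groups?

3058

Unrestricted: C(14,7) = 3432 ways to pick any 7 of the 14.
Subtract selections that omit an entire group: no illustrators → C(8,7) = 8; no writers → C(11,7) = 330; no editors → C(9,7) = 36.
Add back selections omitting two groups (i.e. drawn from a single group): C(6,7) + C(3,7) + C(5,7) = 0.
By inclusion–exclusion: 3432 − 374 + 0 = 3058.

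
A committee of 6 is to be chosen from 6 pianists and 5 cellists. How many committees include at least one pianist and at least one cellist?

461

Unrestricted: C(11,6) = 462 ways to pick any 6 of the 11.
Subtract selections that omit an entire group: no pianists → C(5,6) = 0; no cellists → C(6,6) = 1.
Both groups omitted at once is impossible, so 462 − 1 = 461.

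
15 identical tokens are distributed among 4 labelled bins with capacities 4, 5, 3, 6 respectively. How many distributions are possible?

20

By stars and bars, unrestricted non-negative solutions to x_1+…+x_4 = 15 number C(15+3,3) = 816.
Subtract solutions that violate a single cap (substitute x_i' = x_i − (cap_i+1)): x_1 ≥ 5 gives C(13,3) = 286; x_2 ≥ 6 gives C(12,3) = 220; x_3 ≥ 4 gives C(14,3) = 364; x_4 ≥ 7 gives C(11,3) = 165. Together 1035.
Add back pairs where two caps are both exceeded: 35 + 84 + 20 + 56 + 10 + 35 = 240.
Subtract triples: 1 + 0 + 0 + 0 = 1.
By inclusion–exclusion the count is 816 − 1035 + 240 − 1 = 20.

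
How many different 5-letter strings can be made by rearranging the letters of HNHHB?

HNHHB has 5 letters with H appearing 3 times.
The number of distinct arrangements is 5!/(3!) = 120/6 = 20.

20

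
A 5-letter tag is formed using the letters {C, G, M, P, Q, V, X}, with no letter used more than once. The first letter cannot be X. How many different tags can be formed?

2160

The first letter has 7−1 = 6 choices (anything except X).
The remaining 4 letters are filled from the other 6 symbols without repetition: 6 × 5 × 4 × 3 = 360.
Total: 6 × 360 = 2160.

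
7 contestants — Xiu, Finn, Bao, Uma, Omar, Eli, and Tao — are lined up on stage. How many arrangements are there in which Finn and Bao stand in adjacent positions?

1440

Glue Finn and Bao into one block (2 internal orders), leaving 6 units to arrange in a row.
That gives 2 × 6! = 2 × 720 = 1440.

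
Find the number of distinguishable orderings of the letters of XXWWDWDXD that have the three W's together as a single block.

140

Treat the 3 copies of W as a single block. The multiset to arrange is then {WWW, D, D, D, X, X, X}, 7 items in all.
That gives (7)!/(3!·3!) = 140 arrangements.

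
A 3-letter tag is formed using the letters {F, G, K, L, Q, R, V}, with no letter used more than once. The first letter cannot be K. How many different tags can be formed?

180

The first letter has 7−1 = 6 choices (anything except K).
The remaining 2 letters are filled from the other 6 symbols without repetition: 6 × 5 = 30.
Total: 6 × 30 = 180.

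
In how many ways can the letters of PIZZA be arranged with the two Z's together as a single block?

24

Treat the 2 copies of Z as a single block. The multiset to arrange is then {ZZ, A, I, P}, 4 items in all.
All 4 items are distinct, so there are (4)! = 24 arrangements.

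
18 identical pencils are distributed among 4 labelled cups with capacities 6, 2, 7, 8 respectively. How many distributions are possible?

Ignoring the caps, the number of non-negative solutions to x_1+…+x_4 = 18 is C(21,3) = 1330.
Subtract solutions that violate a single cap (substitute x_i' = x_i − (cap_i+1)): x_1 ≥ 7 gives C(14,3) = 364; x_2 ≥ 3 gives C(18,3) = 816; x_3 ≥ 8 gives C(13,3) = 286; x_4 ≥ 9 gives C(12,3) = 220. Together 1686.
Add back pairs where two caps are both exceeded: 165 + 20 + 10 + 120 + 84 + 4 = 403.
Subtract triples: 1 + 0 + 0 + 0 = 1.
By inclusion–exclusion the count is 1330 − 1686 + 403 − 1 = 46.

46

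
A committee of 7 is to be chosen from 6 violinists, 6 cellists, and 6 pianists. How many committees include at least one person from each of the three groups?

Unrestricted: C(18,7) = 31824 ways to pick any 7 of the 18.
Selections missing a whole group: no violinists → C(12,7) = 792; no cellists → C(12,7) = 792; no pianists → C(12,7) = 792.
Add back selections omitting two groups (i.e. drawn from a single group): C(6,7) + C(6,7) + C(6,7) = 0.
By inclusion–exclusion: 31824 − 2376 + 0 = 29448.

29448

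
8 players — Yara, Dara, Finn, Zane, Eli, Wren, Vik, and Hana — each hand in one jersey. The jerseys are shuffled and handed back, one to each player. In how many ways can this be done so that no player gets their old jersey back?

This is the derangement count D_8: permutations of 8 items with no fixed point.
By inclusion–exclusion this is Σ_{j=0}^{8} (−1)^j C(8,j)·(8−j)!.
Computing: 40320 − 40320 + 20160 − 6720 + 1680 − 336 + 56 − 8 + 1 = 14833.

14833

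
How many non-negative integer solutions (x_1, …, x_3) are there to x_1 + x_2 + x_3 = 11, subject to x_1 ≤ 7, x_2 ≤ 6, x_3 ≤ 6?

Ignoring the caps, the number of non-negative solutions to x_1+…+x_3 = 11 is C(13,2) = 78.
Subtract solutions that violate a single cap (substitute x_i' = x_i − (cap_i+1)): x_1 ≥ 8 gives C(5,2) = 10; x_2 ≥ 7 gives C(6,2) = 15; x_3 ≥ 7 gives C(6,2) = 15. Together 40.
No two caps can be exceeded simultaneously, so the pair terms are all 0.
By inclusion–exclusion the count is 78 − 40 + 0 = 38.

38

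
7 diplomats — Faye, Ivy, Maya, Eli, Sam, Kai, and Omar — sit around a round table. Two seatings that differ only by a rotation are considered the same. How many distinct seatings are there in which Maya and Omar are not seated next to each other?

480

All circular seatings of 7 people number (6)! = 720.
Those with Maya next to Omar: fuse the pair into one unit and seat 6 units around a circle — 2·(5)! = 240.
Subtracting, 720 − 240 = 480.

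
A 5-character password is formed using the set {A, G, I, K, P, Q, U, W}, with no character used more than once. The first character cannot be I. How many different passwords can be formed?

The first character has 8−1 = 7 choices (anything except I).
The remaining 4 characters are filled from the other 7 symbols without repetition: 7 × 6 × 5 × 4 = 840.
Total: 7 × 840 = 5880.

5880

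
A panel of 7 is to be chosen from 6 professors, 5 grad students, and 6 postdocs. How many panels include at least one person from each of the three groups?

Unrestricted: C(17,7) = 19448 ways to pick any 7 of the 17.
Subtract selections that omit an entire group: no professors → C(11,7) = 330; no grad students → C(12,7) = 792; no postdocs → C(11,7) = 330.
Add back selections omitting two groups (i.e. drawn from a single group): C(6,7) + C(5,7) + C(6,7) = 0.
By inclusion–exclusion: 19448 − 1452 + 0 = 17996.

17996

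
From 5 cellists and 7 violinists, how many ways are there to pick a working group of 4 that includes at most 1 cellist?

210

Split by how many cellists are chosen (0 through 1).
Sum: C(5,0)·C(7,4) + C(5,1)·C(7,3) = 35 + 175 = 210.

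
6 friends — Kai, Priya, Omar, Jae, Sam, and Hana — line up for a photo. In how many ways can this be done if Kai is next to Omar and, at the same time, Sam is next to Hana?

96

Treat {Kai,Omar} as one block (2 orders) and {Sam,Hana} as another (2 orders).
That leaves 4 units to arrange: 2 × 2 × 4! = 4 × 24 = 96.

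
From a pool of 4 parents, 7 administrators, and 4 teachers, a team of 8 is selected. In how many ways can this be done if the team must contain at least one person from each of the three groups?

6104

Unrestricted: C(15,8) = 6435 ways to pick any 8 of the 15.
Selections missing a whole group: no parents → C(11,8) = 165; no administrators → C(8,8) = 1; no teachers → C(11,8) = 165.
Add back selections omitting two groups (i.e. drawn from a single group): C(4,8) + C(7,8) + C(4,8) = 0.
By inclusion–exclusion: 6435 − 331 + 0 = 6104.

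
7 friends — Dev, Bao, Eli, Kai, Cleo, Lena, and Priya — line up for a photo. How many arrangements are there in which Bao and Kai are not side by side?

There are 7! = 5040 arrangements in all. If Bao and Kai are adjacent, merging them into one block gives 2·(6)! = 1440 arrangements.
So 5040 − 1440 = 3600 arrangements keep them apart.

3600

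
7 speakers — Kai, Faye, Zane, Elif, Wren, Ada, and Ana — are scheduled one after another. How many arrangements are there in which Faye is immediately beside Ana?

Place the 5 others and the Faye-Ana pair as 6 objects in a line; the pair has 2 internal arrangements.
That gives 2 × 6! = 2 × 720 = 1440.

1440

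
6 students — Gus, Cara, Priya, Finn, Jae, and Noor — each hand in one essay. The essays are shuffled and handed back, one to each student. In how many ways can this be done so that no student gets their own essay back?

265

This is the derangement count D_6: permutations of 6 items with no fixed point.
By inclusion–exclusion this is Σ_{j=0}^{6} (−1)^j C(6,j)·(6−j)!.
Computing: 720 − 720 + 360 − 120 + 30 − 6 + 1 = 265.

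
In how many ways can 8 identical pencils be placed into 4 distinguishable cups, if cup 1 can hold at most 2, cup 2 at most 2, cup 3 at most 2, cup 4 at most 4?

10

Without the upper bounds there are C(11,3) = 165 ways to split 8 among 4 cups.
Subtract solutions that violate a single cap (substitute x_i' = x_i − (cap_i+1)): x_1 ≥ 3 gives C(8,3) = 56; x_2 ≥ 3 gives C(8,3) = 56; x_3 ≥ 3 gives C(8,3) = 56; x_4 ≥ 5 gives C(6,3) = 20. Together 188.
Add back pairs where two caps are both exceeded: 10 + 10 + 1 + 10 + 1 + 1 = 33.
By inclusion–exclusion the count is 165 − 188 + 33 = 10.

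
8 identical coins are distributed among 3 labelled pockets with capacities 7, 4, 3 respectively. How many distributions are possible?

By stars and bars, unrestricted non-negative solutions to x_1+…+x_3 = 8 number C(8+2,2) = 45.
Subtract solutions that violate a single cap (substitute x_i' = x_i − (cap_i+1)): x_1 ≥ 8 gives C(2,2) = 1; x_2 ≥ 5 gives C(5,2) = 10; x_3 ≥ 4 gives C(6,2) = 15. Together 26.
No two caps can be exceeded simultaneously, so the pair terms are all 0.
By inclusion–exclusion the count is 45 − 26 + 0 = 19.

19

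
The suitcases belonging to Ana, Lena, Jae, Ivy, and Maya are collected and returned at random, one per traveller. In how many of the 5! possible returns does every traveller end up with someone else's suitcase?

44

Let Aᵢ be the assignments in which traveller i gets their own suitcase. We want the size of the complement of A₁∪…∪A_5.
By inclusion–exclusion this is Σ_{j=0}^{5} (−1)^j C(5,j)·(5−j)!.
Computing: 120 − 120 + 60 − 20 + 5 − 1 = 44.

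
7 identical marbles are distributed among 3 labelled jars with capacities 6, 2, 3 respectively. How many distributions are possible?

Ignoring the caps, the number of non-negative solutions to x_1+…+x_3 = 7 is C(9,2) = 36.
Subtract solutions that violate a single cap (substitute x_i' = x_i − (cap_i+1)): x_1 ≥ 7 gives C(2,2) = 1; x_2 ≥ 3 gives C(6,2) = 15; x_3 ≥ 4 gives C(5,2) = 10. Together 26.
Add back pairs where two caps are both exceeded: 0 + 0 + 1 = 1.
By inclusion–exclusion the count is 36 − 26 + 1 = 11.

11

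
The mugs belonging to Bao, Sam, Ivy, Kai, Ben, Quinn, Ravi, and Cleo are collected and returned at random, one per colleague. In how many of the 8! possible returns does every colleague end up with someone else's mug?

14833

This is the derangement count D_8: permutations of 8 items with no fixed point.
By inclusion–exclusion this is Σ_{j=0}^{8} (−1)^j C(8,j)·(8−j)!.
Computing: 40320 − 40320 + 20160 − 6720 + 1680 − 336 + 56 − 8 + 1 = 14833.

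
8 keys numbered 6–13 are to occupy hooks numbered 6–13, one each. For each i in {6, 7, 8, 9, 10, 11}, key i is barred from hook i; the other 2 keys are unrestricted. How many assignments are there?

Let Aᵢ (for 6 ≤ i ≤ 11) be the placements that put key i in its forbidden hook. Any j of these fix j positions, leaving (8−j)! ways to fill the rest, and there are C(6,j) ways to pick which j.
By inclusion–exclusion, the number of valid placements is Σ_{j=0}^{6} (−1)^j C(6,j)·(8−j)!.
Computing: 40320 − 30240 + 10800 − 2400 + 360 − 36 + 2 = 18806.

18806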